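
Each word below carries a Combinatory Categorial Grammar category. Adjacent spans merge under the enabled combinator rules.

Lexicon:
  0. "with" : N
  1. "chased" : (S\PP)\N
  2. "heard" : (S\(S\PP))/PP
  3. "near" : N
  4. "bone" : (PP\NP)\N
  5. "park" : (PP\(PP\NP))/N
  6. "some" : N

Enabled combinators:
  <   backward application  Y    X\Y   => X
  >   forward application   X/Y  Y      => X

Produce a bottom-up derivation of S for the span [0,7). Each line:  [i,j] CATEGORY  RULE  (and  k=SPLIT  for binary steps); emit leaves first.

[0,7] S   <
  [0,2] S\PP   <
    [0,1] "with" : N
    [1,2] "chased" : (S\PP)\N
  [2,7] S\(S\PP)   >
    [2,3] "heard" : (S\(S\PP))/PP
    [3,7] PP   <
      [3,5] PP\NP   <
        [3,4] "near" : N
        [4,5] "bone" : (PP\NP)\N
      [5,7] PP\(PP\NP)   >
        [5,6] "park" : (PP\(PP\NP))/N
        [6,7] "some" : N

[0,1] N  lex  "with"
[1,2] (S\PP)\N  lex  "chased"
[0,2] S\PP  <  k=1
[2,3] (S\(S\PP))/PP  lex  "heard"
[3,4] N  lex  "near"
[4,5] (PP\NP)\N  lex  "bone"
[3,5] PP\NP  <  k=4
[5,6] (PP\(PP\NP))/N  lex  "park"
[6,7] N  lex  "some"
[5,7] PP\(PP\NP)  >  k=6
[3,7] PP  <  k=5
[2,7] S\(S\PP)  >  k=3
[0,7] S  <  k=2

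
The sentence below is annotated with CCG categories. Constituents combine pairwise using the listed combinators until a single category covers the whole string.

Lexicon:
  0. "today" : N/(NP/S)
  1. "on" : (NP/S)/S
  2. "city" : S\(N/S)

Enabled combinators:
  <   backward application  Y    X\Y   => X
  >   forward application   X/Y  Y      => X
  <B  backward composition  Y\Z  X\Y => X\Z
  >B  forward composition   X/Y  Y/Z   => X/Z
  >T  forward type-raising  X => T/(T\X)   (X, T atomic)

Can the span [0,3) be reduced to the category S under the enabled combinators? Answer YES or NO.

[0,3] S   <
  [0,2] N/S   >B
    [0,1] "today" : N/(NP/S)
    [1,2] "on" : (NP/S)/S
  [2,3] "city" : S\(N/S)

YES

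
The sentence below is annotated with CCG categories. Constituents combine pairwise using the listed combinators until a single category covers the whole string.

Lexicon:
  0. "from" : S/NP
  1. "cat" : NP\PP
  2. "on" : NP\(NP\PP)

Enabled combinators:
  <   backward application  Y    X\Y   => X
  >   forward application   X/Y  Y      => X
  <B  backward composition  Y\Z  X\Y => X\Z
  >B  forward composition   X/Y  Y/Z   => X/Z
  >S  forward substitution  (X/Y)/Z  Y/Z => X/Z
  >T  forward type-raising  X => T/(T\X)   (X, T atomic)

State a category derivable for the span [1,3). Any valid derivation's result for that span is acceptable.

[0,3] S   >
  [0,1] "from" : S/NP
  [1,3] NP   <
    [1,2] "cat" : NP\PP
    [2,3] "on" : NP\(NP\PP)

NP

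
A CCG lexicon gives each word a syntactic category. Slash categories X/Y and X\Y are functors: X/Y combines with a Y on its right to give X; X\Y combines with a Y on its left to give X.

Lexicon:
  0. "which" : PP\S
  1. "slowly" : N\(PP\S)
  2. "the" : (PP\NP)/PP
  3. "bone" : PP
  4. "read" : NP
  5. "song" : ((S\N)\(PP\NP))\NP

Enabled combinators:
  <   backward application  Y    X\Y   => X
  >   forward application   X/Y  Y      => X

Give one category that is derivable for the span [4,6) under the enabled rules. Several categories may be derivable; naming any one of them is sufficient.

(S\N)\(PP\NP)

[0,6] S   <
  [0,2] N   <
    [0,1] "which" : PP\S
    [1,2] "slowly" : N\(PP\S)
  [2,6] S\N   <
    [2,4] PP\NP   >
      [2,3] "the" : (PP\NP)/PP
      [3,4] "bone" : PP
    [4,6] (S\N)\(PP\NP)   <
      [4,5] "read" : NP
      [5,6] "song" : ((S\N)\(PP\NP))\NP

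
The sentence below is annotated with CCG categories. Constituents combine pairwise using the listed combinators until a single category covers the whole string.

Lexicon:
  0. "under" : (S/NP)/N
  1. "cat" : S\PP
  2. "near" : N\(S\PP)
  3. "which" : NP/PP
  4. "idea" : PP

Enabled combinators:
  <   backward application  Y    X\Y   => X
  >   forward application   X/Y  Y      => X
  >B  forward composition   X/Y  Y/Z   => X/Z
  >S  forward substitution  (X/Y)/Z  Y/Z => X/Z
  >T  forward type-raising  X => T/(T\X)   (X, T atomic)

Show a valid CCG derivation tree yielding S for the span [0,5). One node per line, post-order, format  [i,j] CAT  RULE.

[0,5] S   >
  [0,3] S/NP   >
    [0,1] "under" : (S/NP)/N
    [1,3] N   <
      [1,2] "cat" : S\PP
      [2,3] "near" : N\(S\PP)
  [3,5] NP   >
    [3,4] "which" : NP/PP
    [4,5] "idea" : PP

[0,1] (S/NP)/N  lex  "under"
[1,2] S\PP  lex  "cat"
[2,3] N\(S\PP)  lex  "near"
[1,3] N  <  k=2
[0,3] S/NP  >  k=1
[3,4] NP/PP  lex  "which"
[4,5] PP  lex  "idea"
[3,5] NP  >  k=4
[0,5] S  >  k=3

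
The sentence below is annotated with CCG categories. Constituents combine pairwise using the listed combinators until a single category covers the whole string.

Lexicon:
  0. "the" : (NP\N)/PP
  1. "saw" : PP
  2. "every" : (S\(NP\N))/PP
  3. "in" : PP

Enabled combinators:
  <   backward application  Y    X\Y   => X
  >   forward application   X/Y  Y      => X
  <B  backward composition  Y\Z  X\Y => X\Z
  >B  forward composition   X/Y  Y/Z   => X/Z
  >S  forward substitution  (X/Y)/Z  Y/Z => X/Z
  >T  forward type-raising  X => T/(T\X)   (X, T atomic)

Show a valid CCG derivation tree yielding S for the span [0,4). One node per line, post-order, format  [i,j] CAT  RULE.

[0,4] S   <
  [0,2] NP\N   >
    [0,1] "the" : (NP\N)/PP
    [1,2] "saw" : PP
  [2,4] S\(NP\N)   >
    [2,3] "every" : (S\(NP\N))/PP
    [3,4] "in" : PP

[0,1] (NP\N)/PP  lex  "the"
[1,2] PP  lex  "saw"
[0,2] NP\N  >  k=1
[2,3] (S\(NP\N))/PP  lex  "every"
[3,4] PP  lex  "in"
[2,4] S\(NP\N)  >  k=3
[0,4] S  <  k=2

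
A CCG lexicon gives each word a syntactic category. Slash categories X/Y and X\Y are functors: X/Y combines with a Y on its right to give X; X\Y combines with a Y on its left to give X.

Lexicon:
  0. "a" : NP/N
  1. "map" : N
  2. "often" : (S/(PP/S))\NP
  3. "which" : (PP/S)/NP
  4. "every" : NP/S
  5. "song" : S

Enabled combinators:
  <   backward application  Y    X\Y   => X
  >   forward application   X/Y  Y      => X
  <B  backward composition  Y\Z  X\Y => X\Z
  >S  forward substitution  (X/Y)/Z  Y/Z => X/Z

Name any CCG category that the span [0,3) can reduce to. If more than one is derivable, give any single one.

[0,6] S   >
  [0,3] S/(PP/S)   <
    [0,2] NP   >
      [0,1] "a" : NP/N
      [1,2] "map" : N
    [2,3] "often" : (S/(PP/S))\NP
  [3,6] PP/S   >
    [3,4] "which" : (PP/S)/NP
    [4,6] NP   >
      [4,5] "every" : NP/S
      [5,6] "song" : S

S/(PP/S)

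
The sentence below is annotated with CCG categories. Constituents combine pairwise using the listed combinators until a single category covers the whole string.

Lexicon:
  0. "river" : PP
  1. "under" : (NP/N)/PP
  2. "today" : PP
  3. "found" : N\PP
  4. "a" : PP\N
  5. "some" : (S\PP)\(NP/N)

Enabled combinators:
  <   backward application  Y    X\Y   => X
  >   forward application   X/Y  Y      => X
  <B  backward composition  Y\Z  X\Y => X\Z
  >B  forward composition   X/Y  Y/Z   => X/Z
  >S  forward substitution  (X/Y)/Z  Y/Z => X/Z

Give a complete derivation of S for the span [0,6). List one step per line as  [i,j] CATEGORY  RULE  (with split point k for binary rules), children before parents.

[0,1] PP  lex  "river"
[1,2] (NP/N)/PP  lex  "under"
[2,3] PP  lex  "today"
[3,4] N\PP  lex  "found"
[2,4] N  <  k=3
[4,5] PP\N  lex  "a"
[2,5] PP  <  k=4
[1,5] NP/N  >  k=2
[5,6] (S\PP)\(NP/N)  lex  "some"
[1,6] S\PP  <  k=5
[0,6] S  <  k=1

[0,6] S   <
  [0,1] "river" : PP
  [1,6] S\PP   <
    [1,5] NP/N   >
      [1,2] "under" : (NP/N)/PP
      [2,5] PP   <
        [2,4] N   <
          [2,3] "today" : PP
          [3,4] "found" : N\PP
        [4,5] "a" : PP\N
    [5,6] "some" : (S\PP)\(NP/N)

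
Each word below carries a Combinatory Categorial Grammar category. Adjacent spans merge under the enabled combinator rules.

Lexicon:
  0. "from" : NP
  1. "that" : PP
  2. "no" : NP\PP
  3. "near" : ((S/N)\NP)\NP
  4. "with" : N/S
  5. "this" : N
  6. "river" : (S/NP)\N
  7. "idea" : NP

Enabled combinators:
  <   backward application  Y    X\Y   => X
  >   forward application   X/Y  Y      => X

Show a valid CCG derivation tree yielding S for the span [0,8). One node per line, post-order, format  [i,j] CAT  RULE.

[0,8] S   >
  [0,4] S/N   <
    [0,1] "from" : NP
    [1,4] (S/N)\NP   <
      [1,3] NP   <
        [1,2] "that" : PP
        [2,3] "no" : NP\PP
      [3,4] "near" : ((S/N)\NP)\NP
  [4,8] N   >
    [4,5] "with" : N/S
    [5,8] S   >
      [5,7] S/NP   <
        [5,6] "this" : N
        [6,7] "river" : (S/NP)\N
      [7,8] "idea" : NP

[0,1] NP  lex  "from"
[1,2] PP  lex  "that"
[2,3] NP\PP  lex  "no"
[1,3] NP  <  k=2
[3,4] ((S/N)\NP)\NP  lex  "near"
[1,4] (S/N)\NP  <  k=3
[0,4] S/N  <  k=1
[4,5] N/S  lex  "with"
[5,6] N  lex  "this"
[6,7] (S/NP)\N  lex  "river"
[5,7] S/NP  <  k=6
[7,8] NP  lex  "idea"
[5,8] S  >  k=7
[4,8] N  >  k=5
[0,8] S  >  k=4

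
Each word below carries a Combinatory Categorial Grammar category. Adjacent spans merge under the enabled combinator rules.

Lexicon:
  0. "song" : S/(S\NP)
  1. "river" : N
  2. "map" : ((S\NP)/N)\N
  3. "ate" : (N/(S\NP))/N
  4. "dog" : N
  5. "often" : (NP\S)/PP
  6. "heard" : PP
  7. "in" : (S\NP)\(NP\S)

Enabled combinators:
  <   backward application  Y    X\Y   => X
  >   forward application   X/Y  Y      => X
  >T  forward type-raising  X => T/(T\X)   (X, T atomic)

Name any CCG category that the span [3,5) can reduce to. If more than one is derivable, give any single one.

[0,8] S   >
  [0,1] "song" : S/(S\NP)
  [1,8] S\NP   >
    [1,3] (S\NP)/N   <
      [1,2] "river" : N
      [2,3] "map" : ((S\NP)/N)\N
    [3,8] N   >
      [3,5] N/(S\NP)   >
        [3,4] "ate" : (N/(S\NP))/N
        [4,5] "dog" : N
      [5,8] S\NP   <
        [5,7] NP\S   >
          [5,6] "often" : (NP\S)/PP
          [6,7] "heard" : PP
        [7,8] "in" : (S\NP)\(NP\S)

N/(S\NP)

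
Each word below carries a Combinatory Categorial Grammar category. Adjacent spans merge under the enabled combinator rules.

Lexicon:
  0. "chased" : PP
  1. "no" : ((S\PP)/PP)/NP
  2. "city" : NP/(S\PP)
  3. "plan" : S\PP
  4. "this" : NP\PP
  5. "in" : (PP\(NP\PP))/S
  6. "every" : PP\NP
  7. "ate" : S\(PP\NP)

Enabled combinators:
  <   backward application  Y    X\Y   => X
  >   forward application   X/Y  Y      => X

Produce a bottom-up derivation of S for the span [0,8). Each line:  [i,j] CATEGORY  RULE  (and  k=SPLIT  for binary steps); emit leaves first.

[0,8] S   <
  [0,1] "chased" : PP
  [1,8] S\PP   >
    [1,4] (S\PP)/PP   >
      [1,2] "no" : ((S\PP)/PP)/NP
      [2,4] NP   >
        [2,3] "city" : NP/(S\PP)
        [3,4] "plan" : S\PP
    [4,8] PP   <
      [4,5] "this" : NP\PP
      [5,8] PP\(NP\PP)   >
        [5,6] "in" : (PP\(NP\PP))/S
        [6,8] S   <
          [6,7] "every" : PP\NP
          [7,8] "ate" : S\(PP\NP)

[0,1] PP  lex  "chased"
[1,2] ((S\PP)/PP)/NP  lex  "no"
[2,3] NP/(S\PP)  lex  "city"
[3,4] S\PP  lex  "plan"
[2,4] NP  >  k=3
[1,4] (S\PP)/PP  >  k=2
[4,5] NP\PP  lex  "this"
[5,6] (PP\(NP\PP))/S  lex  "in"
[6,7] PP\NP  lex  "every"
[7,8] S\(PP\NP)  lex  "ate"
[6,8] S  <  k=7
[5,8] PP\(NP\PP)  >  k=6
[4,8] PP  <  k=5
[1,8] S\PP  >  k=4
[0,8] S  <  k=1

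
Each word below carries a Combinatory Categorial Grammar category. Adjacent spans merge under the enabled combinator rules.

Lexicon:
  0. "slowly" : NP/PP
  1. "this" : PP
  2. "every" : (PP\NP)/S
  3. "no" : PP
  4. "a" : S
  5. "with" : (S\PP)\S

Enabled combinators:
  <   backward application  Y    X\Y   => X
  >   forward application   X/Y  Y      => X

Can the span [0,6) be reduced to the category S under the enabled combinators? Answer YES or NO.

NO

NP/PP PP (PP\NP)/S PP S (S\PP)\S
CKY chart[0,6] = {PP}; S ∉ chart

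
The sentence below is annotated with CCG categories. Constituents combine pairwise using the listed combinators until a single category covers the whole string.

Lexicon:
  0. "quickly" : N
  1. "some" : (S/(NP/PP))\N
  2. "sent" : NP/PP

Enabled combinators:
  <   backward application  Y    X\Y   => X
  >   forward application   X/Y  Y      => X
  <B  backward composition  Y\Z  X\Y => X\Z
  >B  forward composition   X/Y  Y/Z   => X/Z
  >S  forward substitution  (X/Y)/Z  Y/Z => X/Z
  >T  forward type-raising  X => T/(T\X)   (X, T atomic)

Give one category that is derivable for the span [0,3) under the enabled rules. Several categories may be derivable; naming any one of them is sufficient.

S

[0,3] S   >
  [0,2] S/(NP/PP)   <
    [0,1] "quickly" : N
    [1,2] "some" : (S/(NP/PP))\N
  [2,3] "sent" : NP/PP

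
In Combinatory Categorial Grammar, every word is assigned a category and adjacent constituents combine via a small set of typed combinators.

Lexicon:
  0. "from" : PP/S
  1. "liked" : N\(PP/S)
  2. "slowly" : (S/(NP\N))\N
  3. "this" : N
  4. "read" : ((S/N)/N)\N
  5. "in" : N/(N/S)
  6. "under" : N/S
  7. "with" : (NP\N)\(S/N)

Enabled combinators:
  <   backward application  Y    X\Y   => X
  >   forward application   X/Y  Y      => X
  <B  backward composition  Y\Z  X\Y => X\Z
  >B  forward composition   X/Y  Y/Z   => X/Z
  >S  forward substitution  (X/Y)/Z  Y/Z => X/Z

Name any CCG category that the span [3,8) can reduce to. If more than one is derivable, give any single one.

NP\N

[0,8] S   >
  [0,3] S/(NP\N)   <
    [0,2] N   <
      [0,1] "from" : PP/S
      [1,2] "liked" : N\(PP/S)
    [2,3] "slowly" : (S/(NP\N))\N
  [3,8] NP\N   <
    [3,7] S/N   >
      [3,5] (S/N)/N   <
        [3,4] "this" : N
        [4,5] "read" : ((S/N)/N)\N
      [5,7] N   >
        [5,6] "in" : N/(N/S)
        [6,7] "under" : N/S
    [7,8] "with" : (NP\N)\(S/N)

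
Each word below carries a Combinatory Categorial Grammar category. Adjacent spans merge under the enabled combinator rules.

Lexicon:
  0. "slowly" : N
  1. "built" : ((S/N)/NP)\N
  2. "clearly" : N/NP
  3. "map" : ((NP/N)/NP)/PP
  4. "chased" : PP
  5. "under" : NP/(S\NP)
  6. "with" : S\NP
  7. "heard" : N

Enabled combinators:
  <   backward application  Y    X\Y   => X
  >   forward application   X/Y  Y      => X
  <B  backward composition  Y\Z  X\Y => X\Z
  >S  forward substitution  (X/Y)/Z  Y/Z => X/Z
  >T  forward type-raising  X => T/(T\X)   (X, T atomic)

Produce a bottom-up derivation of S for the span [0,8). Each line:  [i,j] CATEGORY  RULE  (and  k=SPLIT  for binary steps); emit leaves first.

[0,8] S   >
  [0,3] S/NP   >S
    [0,2] (S/N)/NP   <
      [0,1] "slowly" : N
      [1,2] "built" : ((S/N)/NP)\N
    [2,3] "clearly" : N/NP
  [3,8] NP   >
    [3,7] NP/N   >
      [3,5] (NP/N)/NP   >
        [3,4] "map" : ((NP/N)/NP)/PP
        [4,5] "chased" : PP
      [5,7] NP   >
        [5,6] "under" : NP/(S\NP)
        [6,7] "with" : S\NP
    [7,8] "heard" : N

[0,1] N  lex  "slowly"
[1,2] ((S/N)/NP)\N  lex  "built"
[0,2] (S/N)/NP  <  k=1
[2,3] N/NP  lex  "clearly"
[0,3] S/NP  >S  k=2
[3,4] ((NP/N)/NP)/PP  lex  "map"
[4,5] PP  lex  "chased"
[3,5] (NP/N)/NP  >  k=4
[5,6] NP/(S\NP)  lex  "under"
[6,7] S\NP  lex  "with"
[5,7] NP  >  k=6
[3,7] NP/N  >  k=5
[7,8] N  lex  "heard"
[3,8] NP  >  k=7
[0,8] S  >  k=3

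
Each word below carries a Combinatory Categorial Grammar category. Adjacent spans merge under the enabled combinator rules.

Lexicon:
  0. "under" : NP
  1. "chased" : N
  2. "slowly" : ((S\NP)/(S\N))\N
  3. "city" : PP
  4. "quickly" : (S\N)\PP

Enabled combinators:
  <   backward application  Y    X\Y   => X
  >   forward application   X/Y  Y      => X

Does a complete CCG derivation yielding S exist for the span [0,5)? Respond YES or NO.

[0,5] S   <
  [0,1] "under" : NP
  [1,5] S\NP   >
    [1,3] (S\NP)/(S\N)   <
      [1,2] "chased" : N
      [2,3] "slowly" : ((S\NP)/(S\N))\N
    [3,5] S\N   <
      [3,4] "city" : PP
      [4,5] "quickly" : (S\N)\PP

YES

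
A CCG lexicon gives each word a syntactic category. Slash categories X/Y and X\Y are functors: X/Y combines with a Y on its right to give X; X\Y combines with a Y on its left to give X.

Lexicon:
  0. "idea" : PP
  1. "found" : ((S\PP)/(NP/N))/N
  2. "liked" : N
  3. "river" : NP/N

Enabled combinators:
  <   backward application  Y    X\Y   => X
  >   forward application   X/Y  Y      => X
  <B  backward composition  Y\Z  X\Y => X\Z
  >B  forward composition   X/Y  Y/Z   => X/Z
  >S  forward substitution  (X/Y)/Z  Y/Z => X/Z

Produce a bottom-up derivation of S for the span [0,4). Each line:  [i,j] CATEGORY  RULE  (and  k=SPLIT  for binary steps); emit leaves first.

[0,4] S   <
  [0,1] "idea" : PP
  [1,4] S\PP   >
    [1,3] (S\PP)/(NP/N)   >
      [1,2] "found" : ((S\PP)/(NP/N))/N
      [2,3] "liked" : N
    [3,4] "river" : NP/N

[0,1] PP  lex  "idea"
[1,2] ((S\PP)/(NP/N))/N  lex  "found"
[2,3] N  lex  "liked"
[1,3] (S\PP)/(NP/N)  >  k=2
[3,4] NP/N  lex  "river"
[1,4] S\PP  >  k=3
[0,4] S  <  k=1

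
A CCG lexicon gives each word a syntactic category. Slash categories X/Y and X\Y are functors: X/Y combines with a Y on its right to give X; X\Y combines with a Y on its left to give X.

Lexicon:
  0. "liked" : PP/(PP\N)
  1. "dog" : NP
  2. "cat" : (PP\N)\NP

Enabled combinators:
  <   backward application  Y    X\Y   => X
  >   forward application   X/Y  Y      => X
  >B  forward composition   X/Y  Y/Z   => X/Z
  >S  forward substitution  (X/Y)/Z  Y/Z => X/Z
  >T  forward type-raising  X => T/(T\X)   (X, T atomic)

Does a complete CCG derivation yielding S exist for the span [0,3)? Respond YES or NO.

PP/(PP\N) NP (PP\N)\NP
CKY chart[0,3] = {N/(N\PP), NP/(NP\PP), PP, PP/(PP\PP), S/(S\PP)}; S ∉ chart

NO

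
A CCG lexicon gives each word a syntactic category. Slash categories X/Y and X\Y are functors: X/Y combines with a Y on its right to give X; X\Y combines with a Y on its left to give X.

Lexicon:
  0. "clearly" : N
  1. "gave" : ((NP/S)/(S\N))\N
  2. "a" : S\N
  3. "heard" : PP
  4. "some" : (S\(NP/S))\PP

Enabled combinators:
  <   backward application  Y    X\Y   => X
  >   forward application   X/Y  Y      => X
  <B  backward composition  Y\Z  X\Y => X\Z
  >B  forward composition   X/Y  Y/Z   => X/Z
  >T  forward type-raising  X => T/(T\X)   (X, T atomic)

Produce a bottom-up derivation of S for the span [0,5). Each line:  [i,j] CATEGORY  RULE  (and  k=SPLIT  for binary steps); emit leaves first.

[0,1] N  lex  "clearly"
[1,2] ((NP/S)/(S\N))\N  lex  "gave"
[0,2] (NP/S)/(S\N)  <  k=1
[2,3] S\N  lex  "a"
[0,3] NP/S  >  k=2
[3,4] PP  lex  "heard"
[4,5] (S\(NP/S))\PP  lex  "some"
[3,5] S\(NP/S)  <  k=4
[0,5] S  <  k=3

[0,5] S   <
  [0,3] NP/S   >
    [0,2] (NP/S)/(S\N)   <
      [0,1] "clearly" : N
      [1,2] "gave" : ((NP/S)/(S\N))\N
    [2,3] "a" : S\N
  [3,5] S\(NP/S)   <
    [3,4] "heard" : PP
    [4,5] "some" : (S\(NP/S))\PP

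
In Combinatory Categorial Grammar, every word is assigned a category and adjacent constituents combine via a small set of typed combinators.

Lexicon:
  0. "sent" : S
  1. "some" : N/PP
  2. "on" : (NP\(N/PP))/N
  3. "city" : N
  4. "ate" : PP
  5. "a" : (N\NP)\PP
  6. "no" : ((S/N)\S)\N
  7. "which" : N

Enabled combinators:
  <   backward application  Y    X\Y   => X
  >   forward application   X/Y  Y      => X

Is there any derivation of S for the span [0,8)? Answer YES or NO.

YES

[0,8] S   >
  [0,7] S/N   <
    [0,1] "sent" : S
    [1,7] (S/N)\S   <
      [1,6] N   <
        [1,4] NP   <
          [1,2] "some" : N/PP
          [2,4] NP\(N/PP)   >
            [2,3] "on" : (NP\(N/PP))/N
            [3,4] "city" : N
        [4,6] N\NP   <
          [4,5] "ate" : PP
          [5,6] "a" : (N\NP)\PP
      [6,7] "no" : ((S/N)\S)\N
  [7,8] "which" : N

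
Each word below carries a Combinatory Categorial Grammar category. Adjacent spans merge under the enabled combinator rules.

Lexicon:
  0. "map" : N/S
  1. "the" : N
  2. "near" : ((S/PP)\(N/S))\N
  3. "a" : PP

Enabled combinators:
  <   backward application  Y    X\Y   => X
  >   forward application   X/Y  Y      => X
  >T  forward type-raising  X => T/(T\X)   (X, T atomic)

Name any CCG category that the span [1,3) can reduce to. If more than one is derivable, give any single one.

[0,4] S   >
  [0,3] S/PP   <
    [0,1] "map" : N/S
    [1,3] (S/PP)\(N/S)   <
      [1,2] "the" : N
      [2,3] "near" : ((S/PP)\(N/S))\N
  [3,4] "a" : PP

(S/PP)\(N/S)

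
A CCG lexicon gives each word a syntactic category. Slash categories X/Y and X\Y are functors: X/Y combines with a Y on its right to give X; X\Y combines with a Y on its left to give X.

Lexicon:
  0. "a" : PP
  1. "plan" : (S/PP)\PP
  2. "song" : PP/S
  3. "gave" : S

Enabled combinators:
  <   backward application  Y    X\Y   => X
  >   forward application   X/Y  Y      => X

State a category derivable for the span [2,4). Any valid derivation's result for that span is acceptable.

PP

[0,4] S   >
  [0,2] S/PP   <
    [0,1] "a" : PP
    [1,2] "plan" : (S/PP)\PP
  [2,4] PP   >
    [2,3] "song" : PP/S
    [3,4] "gave" : S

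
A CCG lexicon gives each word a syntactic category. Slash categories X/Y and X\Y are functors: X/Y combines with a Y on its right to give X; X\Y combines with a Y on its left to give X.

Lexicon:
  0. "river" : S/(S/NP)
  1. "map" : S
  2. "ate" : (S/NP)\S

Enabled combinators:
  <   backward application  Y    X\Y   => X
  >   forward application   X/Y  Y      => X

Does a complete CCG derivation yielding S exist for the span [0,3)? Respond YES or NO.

YES

[0,3] S   >
  [0,1] "river" : S/(S/NP)
  [1,3] S/NP   <
    [1,2] "map" : S
    [2,3] "ate" : (S/NP)\S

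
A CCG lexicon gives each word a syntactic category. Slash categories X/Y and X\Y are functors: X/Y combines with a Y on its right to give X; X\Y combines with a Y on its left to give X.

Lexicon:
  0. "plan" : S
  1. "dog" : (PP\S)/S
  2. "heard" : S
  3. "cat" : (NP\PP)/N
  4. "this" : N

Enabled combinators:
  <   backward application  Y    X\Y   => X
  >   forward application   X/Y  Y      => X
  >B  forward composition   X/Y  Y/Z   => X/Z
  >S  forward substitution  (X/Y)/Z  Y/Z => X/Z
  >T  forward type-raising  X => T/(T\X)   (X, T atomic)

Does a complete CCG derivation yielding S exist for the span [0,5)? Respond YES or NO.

NO

S (PP\S)/S S (NP\PP)/N N
CKY chart[0,5] = {N/(N\NP), NP, NP/(NP\NP), NP/(N\N), PP/(PP\NP), S/(S\NP)}; S ∉ chart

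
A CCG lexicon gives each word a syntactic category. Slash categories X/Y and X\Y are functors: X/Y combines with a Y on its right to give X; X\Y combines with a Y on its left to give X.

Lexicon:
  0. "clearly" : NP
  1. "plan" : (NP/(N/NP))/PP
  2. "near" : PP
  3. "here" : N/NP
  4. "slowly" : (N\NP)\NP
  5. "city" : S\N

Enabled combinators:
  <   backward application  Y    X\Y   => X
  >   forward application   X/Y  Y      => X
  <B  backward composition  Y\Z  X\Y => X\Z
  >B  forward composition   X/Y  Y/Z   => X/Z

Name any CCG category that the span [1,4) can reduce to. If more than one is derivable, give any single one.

NP

[0,6] S   <
  [0,1] "clearly" : NP
  [1,6] S\NP   <B
    [1,5] N\NP   <
      [1,4] NP   >
        [1,3] NP/(N/NP)   >
          [1,2] "plan" : (NP/(N/NP))/PP
          [2,3] "near" : PP
        [3,4] "here" : N/NP
      [4,5] "slowly" : (N\NP)\NP
    [5,6] "city" : S\N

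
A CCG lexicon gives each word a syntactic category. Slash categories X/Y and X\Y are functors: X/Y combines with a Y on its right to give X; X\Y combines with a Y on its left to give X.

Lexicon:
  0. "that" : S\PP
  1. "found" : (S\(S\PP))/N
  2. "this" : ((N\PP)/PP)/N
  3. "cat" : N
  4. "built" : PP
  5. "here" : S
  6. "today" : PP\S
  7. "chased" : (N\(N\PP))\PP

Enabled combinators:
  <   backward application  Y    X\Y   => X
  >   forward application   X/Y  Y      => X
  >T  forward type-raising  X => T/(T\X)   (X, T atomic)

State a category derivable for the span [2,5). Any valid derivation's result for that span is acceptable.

[0,8] S   <
  [0,1] "that" : S\PP
  [1,8] S\(S\PP)   >
    [1,2] "found" : (S\(S\PP))/N
    [2,8] N   <
      [2,5] N\PP   >
        [2,4] (N\PP)/PP   >
          [2,3] "this" : ((N\PP)/PP)/N
          [3,4] "cat" : N
        [4,5] "built" : PP
      [5,8] N\(N\PP)   <
        [5,7] PP   <
          [5,6] "here" : S
          [6,7] "today" : PP\S
        [7,8] "chased" : (N\(N\PP))\PP

N\PP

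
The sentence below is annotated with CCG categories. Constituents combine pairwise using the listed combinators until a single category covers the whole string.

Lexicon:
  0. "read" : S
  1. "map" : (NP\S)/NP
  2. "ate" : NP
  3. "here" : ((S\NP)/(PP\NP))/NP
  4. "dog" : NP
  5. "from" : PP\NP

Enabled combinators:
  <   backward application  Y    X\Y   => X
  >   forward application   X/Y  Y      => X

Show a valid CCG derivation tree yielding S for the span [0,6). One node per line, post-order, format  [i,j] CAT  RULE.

[0,1] S  lex  "read"
[1,2] (NP\S)/NP  lex  "map"
[2,3] NP  lex  "ate"
[1,3] NP\S  >  k=2
[0,3] NP  <  k=1
[3,4] ((S\NP)/(PP\NP))/NP  lex  "here"
[4,5] NP  lex  "dog"
[3,5] (S\NP)/(PP\NP)  >  k=4
[5,6] PP\NP  lex  "from"
[3,6] S\NP  >  k=5
[0,6] S  <  k=3

[0,6] S   <
  [0,3] NP   <
    [0,1] "read" : S
    [1,3] NP\S   >
      [1,2] "map" : (NP\S)/NP
      [2,3] "ate" : NP
  [3,6] S\NP   >
    [3,5] (S\NP)/(PP\NP)   >
      [3,4] "here" : ((S\NP)/(PP\NP))/NP
      [4,5] "dog" : NP
    [5,6] "from" : PP\NP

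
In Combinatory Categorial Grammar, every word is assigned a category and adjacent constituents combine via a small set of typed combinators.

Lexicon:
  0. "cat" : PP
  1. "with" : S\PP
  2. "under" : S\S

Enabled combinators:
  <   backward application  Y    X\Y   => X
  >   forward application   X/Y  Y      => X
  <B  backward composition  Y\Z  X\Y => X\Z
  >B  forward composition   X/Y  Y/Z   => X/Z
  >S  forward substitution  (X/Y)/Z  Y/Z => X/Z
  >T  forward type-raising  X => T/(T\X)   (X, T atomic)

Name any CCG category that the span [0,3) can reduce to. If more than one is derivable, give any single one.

S

[0,3] S   >
  [0,1] S/(S\PP)   >T
    [0,1] "cat" : PP
  [1,3] S\PP   <B
    [1,2] "with" : S\PP
    [2,3] "under" : S\S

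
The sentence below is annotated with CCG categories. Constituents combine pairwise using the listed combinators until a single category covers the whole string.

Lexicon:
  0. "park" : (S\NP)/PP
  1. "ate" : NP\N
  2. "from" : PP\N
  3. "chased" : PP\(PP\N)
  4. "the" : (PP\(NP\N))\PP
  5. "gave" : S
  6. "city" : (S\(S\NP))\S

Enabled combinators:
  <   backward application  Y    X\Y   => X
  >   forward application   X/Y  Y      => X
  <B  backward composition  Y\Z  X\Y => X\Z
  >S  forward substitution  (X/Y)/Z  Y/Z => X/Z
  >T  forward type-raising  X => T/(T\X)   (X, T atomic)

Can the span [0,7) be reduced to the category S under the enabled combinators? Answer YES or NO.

YES

[0,7] S   <
  [0,5] S\NP   >
    [0,1] "park" : (S\NP)/PP
    [1,5] PP   <
      [1,2] "ate" : NP\N
      [2,5] PP\(NP\N)   <
        [2,4] PP   <
          [2,3] "from" : PP\N
          [3,4] "chased" : PP\(PP\N)
        [4,5] "the" : (PP\(NP\N))\PP
  [5,7] S\(S\NP)   <
    [5,6] "gave" : S
    [6,7] "city" : (S\(S\NP))\S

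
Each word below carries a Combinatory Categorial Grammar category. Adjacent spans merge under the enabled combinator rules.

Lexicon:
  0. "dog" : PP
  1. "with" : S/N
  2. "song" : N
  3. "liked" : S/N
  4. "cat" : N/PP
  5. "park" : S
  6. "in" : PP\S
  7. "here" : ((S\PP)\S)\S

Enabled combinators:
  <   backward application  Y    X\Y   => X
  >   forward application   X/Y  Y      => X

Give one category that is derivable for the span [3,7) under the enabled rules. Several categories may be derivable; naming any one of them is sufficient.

[0,8] S   <
  [0,1] "dog" : PP
  [1,8] S\PP   <
    [1,3] S   >
      [1,2] "with" : S/N
      [2,3] "song" : N
    [3,8] (S\PP)\S   <
      [3,7] S   >
        [3,4] "liked" : S/N
        [4,7] N   >
          [4,5] "cat" : N/PP
          [5,7] PP   <
            [5,6] "park" : S
            [6,7] "in" : PP\S
      [7,8] "here" : ((S\PP)\S)\S

S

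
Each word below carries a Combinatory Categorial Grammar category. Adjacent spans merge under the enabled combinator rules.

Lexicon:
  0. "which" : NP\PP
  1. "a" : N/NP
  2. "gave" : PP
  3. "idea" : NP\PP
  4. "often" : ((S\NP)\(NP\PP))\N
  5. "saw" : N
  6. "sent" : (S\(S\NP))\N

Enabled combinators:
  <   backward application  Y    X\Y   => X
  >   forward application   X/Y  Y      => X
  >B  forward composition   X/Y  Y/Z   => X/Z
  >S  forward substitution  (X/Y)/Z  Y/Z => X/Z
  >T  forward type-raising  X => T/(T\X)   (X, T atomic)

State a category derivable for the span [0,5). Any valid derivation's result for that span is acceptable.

[0,7] S   <
  [0,5] S\NP   <
    [0,1] "which" : NP\PP
    [1,5] (S\NP)\(NP\PP)   <
      [1,4] N   >
        [1,2] "a" : N/NP
        [2,4] NP   <
          [2,3] "gave" : PP
          [3,4] "idea" : NP\PP
      [4,5] "often" : ((S\NP)\(NP\PP))\N
  [5,7] S\(S\NP)   <
    [5,6] "saw" : N
    [6,7] "sent" : (S\(S\NP))\N

S\NP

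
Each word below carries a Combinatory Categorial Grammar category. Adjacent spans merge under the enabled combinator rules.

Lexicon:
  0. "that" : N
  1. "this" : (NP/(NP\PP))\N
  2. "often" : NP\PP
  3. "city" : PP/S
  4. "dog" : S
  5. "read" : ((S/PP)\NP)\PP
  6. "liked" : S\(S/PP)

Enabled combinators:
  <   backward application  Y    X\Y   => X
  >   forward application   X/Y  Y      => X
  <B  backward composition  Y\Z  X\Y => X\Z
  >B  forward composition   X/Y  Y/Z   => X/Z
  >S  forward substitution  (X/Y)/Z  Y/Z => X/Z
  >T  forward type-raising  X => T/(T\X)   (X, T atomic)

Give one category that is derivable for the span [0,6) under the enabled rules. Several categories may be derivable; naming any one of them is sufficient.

[0,7] S   <
  [0,6] S/PP   <
    [0,3] NP   >
      [0,2] NP/(NP\PP)   <
        [0,1] "that" : N
        [1,2] "this" : (NP/(NP\PP))\N
      [2,3] "often" : NP\PP
    [3,6] (S/PP)\NP   <
      [3,5] PP   >
        [3,4] "city" : PP/S
        [4,5] "dog" : S
      [5,6] "read" : ((S/PP)\NP)\PP
  [6,7] "liked" : S\(S/PP)

S/PP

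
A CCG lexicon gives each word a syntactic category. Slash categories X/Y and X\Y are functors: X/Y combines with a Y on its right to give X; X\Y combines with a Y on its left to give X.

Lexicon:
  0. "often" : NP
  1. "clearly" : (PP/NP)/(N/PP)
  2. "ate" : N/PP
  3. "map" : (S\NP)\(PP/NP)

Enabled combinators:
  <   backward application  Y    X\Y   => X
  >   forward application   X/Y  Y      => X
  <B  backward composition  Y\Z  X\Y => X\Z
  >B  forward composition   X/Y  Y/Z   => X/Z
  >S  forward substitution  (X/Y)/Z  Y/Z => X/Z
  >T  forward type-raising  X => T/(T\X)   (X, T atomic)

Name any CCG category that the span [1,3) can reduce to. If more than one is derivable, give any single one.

PP/NP

[0,4] S   <
  [0,1] "often" : NP
  [1,4] S\NP   <
    [1,3] PP/NP   >
      [1,2] "clearly" : (PP/NP)/(N/PP)
      [2,3] "ate" : N/PP
    [3,4] "map" : (S\NP)\(PP/NP)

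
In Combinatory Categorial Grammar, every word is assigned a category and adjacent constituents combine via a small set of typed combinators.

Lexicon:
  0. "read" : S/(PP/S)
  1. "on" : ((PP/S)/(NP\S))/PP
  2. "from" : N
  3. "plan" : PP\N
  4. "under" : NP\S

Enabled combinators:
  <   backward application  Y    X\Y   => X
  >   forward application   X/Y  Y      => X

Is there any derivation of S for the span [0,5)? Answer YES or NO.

[0,5] S   >
  [0,1] "read" : S/(PP/S)
  [1,5] PP/S   >
    [1,4] (PP/S)/(NP\S)   >
      [1,2] "on" : ((PP/S)/(NP\S))/PP
      [2,4] PP   <
        [2,3] "from" : N
        [3,4] "plan" : PP\N
    [4,5] "under" : NP\S

YES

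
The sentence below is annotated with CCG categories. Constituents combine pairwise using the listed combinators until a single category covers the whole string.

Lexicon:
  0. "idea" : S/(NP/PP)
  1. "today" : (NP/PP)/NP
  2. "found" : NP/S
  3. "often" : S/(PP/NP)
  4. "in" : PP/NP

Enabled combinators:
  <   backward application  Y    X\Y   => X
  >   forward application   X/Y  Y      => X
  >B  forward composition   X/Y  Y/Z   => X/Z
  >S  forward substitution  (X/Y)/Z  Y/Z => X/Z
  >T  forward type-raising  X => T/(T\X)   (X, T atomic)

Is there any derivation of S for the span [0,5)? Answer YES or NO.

[0,5] S   >
  [0,2] S/NP   >B
    [0,1] "idea" : S/(NP/PP)
    [1,2] "today" : (NP/PP)/NP
  [2,5] NP   >
    [2,3] "found" : NP/S
    [3,5] S   >
      [3,4] "often" : S/(PP/NP)
      [4,5] "in" : PP/NP

YES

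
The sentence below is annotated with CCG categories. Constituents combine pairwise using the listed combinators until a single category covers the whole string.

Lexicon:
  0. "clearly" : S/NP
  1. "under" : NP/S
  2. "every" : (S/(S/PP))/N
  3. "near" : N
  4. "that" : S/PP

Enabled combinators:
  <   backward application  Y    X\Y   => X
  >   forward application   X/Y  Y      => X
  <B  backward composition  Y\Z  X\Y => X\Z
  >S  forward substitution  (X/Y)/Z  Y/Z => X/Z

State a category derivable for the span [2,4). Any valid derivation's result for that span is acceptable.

[0,5] S   >
  [0,1] "clearly" : S/NP
  [1,5] NP   >
    [1,2] "under" : NP/S
    [2,5] S   >
      [2,4] S/(S/PP)   >
        [2,3] "every" : (S/(S/PP))/N
        [3,4] "near" : N
      [4,5] "that" : S/PP

S/(S/PP)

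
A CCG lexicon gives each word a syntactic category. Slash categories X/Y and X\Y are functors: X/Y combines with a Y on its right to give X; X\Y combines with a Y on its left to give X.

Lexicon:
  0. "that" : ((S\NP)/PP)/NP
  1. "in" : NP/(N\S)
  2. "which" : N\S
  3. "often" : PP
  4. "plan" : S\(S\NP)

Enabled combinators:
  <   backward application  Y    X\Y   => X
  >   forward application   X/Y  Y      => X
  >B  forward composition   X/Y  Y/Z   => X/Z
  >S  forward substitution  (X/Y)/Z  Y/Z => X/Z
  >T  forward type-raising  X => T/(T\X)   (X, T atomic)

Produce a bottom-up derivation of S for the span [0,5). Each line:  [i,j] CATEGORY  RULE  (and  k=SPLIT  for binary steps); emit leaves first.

[0,1] ((S\NP)/PP)/NP  lex  "that"
[1,2] NP/(N\S)  lex  "in"
[2,3] N\S  lex  "which"
[1,3] NP  >  k=2
[0,3] (S\NP)/PP  >  k=1
[3,4] PP  lex  "often"
[0,4] S\NP  >  k=3
[4,5] S\(S\NP)  lex  "plan"
[0,5] S  <  k=4

[0,5] S   <
  [0,4] S\NP   >
    [0,3] (S\NP)/PP   >
      [0,1] "that" : ((S\NP)/PP)/NP
      [1,3] NP   >
        [1,2] "in" : NP/(N\S)
        [2,3] "which" : N\S
    [3,4] "often" : PP
  [4,5] "plan" : S\(S\NP)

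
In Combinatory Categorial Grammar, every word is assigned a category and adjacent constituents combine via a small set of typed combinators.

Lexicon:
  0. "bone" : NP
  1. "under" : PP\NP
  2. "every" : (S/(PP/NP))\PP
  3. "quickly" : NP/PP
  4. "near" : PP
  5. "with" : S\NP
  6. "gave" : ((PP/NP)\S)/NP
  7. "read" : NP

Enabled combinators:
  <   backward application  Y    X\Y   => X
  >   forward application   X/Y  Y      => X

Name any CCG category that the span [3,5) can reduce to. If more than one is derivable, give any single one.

[0,8] S   >
  [0,3] S/(PP/NP)   <
    [0,2] PP   <
      [0,1] "bone" : NP
      [1,2] "under" : PP\NP
    [2,3] "every" : (S/(PP/NP))\PP
  [3,8] PP/NP   <
    [3,6] S   <
      [3,5] NP   >
        [3,4] "quickly" : NP/PP
        [4,5] "near" : PP
      [5,6] "with" : S\NP
    [6,8] (PP/NP)\S   >
      [6,7] "gave" : ((PP/NP)\S)/NP
      [7,8] "read" : NP

NP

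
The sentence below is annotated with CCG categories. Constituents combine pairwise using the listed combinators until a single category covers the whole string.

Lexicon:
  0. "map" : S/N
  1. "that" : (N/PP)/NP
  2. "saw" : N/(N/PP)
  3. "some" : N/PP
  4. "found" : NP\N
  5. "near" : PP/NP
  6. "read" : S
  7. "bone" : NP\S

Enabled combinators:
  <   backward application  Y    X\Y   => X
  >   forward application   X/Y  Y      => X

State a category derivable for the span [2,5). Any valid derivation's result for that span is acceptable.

[0,8] S   >
  [0,1] "map" : S/N
  [1,8] N   >
    [1,5] N/PP   >
      [1,2] "that" : (N/PP)/NP
      [2,5] NP   <
        [2,4] N   >
          [2,3] "saw" : N/(N/PP)
          [3,4] "some" : N/PP
        [4,5] "found" : NP\N
    [5,8] PP   >
      [5,6] "near" : PP/NP
      [6,8] NP   <
        [6,7] "read" : S
        [7,8] "bone" : NP\S

NP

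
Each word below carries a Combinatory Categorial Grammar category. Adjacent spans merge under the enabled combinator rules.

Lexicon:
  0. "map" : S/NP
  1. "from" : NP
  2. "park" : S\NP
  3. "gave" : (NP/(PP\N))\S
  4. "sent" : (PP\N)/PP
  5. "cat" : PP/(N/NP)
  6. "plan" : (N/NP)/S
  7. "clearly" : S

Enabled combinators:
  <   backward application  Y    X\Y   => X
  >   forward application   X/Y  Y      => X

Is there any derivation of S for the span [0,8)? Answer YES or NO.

[0,8] S   >
  [0,1] "map" : S/NP
  [1,8] NP   >
    [1,4] NP/(PP\N)   <
      [1,3] S   <
        [1,2] "from" : NP
        [2,3] "park" : S\NP
      [3,4] "gave" : (NP/(PP\N))\S
    [4,8] PP\N   >
      [4,5] "sent" : (PP\N)/PP
      [5,8] PP   >
        [5,6] "cat" : PP/(N/NP)
        [6,8] N/NP   >
          [6,7] "plan" : (N/NP)/S
          [7,8] "clearly" : S

YES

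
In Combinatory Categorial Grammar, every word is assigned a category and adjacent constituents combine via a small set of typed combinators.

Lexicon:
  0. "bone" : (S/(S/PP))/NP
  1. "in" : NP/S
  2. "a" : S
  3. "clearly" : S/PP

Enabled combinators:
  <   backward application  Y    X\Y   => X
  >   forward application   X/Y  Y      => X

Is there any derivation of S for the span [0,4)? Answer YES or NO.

YES

[0,4] S   >
  [0,3] S/(S/PP)   >
    [0,1] "bone" : (S/(S/PP))/NP
    [1,3] NP   >
      [1,2] "in" : NP/S
      [2,3] "a" : S
  [3,4] "clearly" : S/PP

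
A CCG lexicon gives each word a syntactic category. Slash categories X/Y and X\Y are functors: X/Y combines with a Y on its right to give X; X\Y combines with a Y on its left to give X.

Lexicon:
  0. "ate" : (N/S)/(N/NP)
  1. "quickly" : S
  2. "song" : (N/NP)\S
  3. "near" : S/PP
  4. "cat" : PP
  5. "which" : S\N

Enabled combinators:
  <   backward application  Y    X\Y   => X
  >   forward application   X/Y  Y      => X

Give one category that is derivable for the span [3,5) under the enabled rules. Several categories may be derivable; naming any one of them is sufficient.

[0,6] S   <
  [0,5] N   >
    [0,3] N/S   >
      [0,1] "ate" : (N/S)/(N/NP)
      [1,3] N/NP   <
        [1,2] "quickly" : S
        [2,3] "song" : (N/NP)\S
    [3,5] S   >
      [3,4] "near" : S/PP
      [4,5] "cat" : PP
  [5,6] "which" : S\N

S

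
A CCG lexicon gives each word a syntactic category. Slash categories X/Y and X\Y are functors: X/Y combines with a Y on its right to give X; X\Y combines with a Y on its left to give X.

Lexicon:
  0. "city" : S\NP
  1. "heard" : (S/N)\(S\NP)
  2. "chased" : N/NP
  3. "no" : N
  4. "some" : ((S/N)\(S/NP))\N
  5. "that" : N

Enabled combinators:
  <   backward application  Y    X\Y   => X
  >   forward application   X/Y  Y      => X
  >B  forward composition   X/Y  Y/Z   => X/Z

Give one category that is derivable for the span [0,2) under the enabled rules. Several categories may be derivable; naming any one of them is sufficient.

S/N

[0,6] S   >
  [0,5] S/N   <
    [0,3] S/NP   >B
      [0,2] S/N   <
        [0,1] "city" : S\NP
        [1,2] "heard" : (S/N)\(S\NP)
      [2,3] "chased" : N/NP
    [3,5] (S/N)\(S/NP)   <
      [3,4] "no" : N
      [4,5] "some" : ((S/N)\(S/NP))\N
  [5,6] "that" : N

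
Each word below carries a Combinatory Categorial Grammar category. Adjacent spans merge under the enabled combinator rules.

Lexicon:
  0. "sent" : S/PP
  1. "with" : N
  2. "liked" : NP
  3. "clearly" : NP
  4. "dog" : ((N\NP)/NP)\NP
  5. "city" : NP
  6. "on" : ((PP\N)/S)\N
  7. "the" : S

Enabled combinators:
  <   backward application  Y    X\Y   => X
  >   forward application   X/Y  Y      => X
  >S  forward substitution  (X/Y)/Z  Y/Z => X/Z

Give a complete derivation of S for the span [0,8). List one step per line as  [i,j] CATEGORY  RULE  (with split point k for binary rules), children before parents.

[0,1] S/PP  lex  "sent"
[1,2] N  lex  "with"
[2,3] NP  lex  "liked"
[3,4] NP  lex  "clearly"
[4,5] ((N\NP)/NP)\NP  lex  "dog"
[3,5] (N\NP)/NP  <  k=4
[5,6] NP  lex  "city"
[3,6] N\NP  >  k=5
[2,6] N  <  k=3
[6,7] ((PP\N)/S)\N  lex  "on"
[2,7] (PP\N)/S  <  k=6
[7,8] S  lex  "the"
[2,8] PP\N  >  k=7
[1,8] PP  <  k=2
[0,8] S  >  k=1

[0,8] S   >
  [0,1] "sent" : S/PP
  [1,8] PP   <
    [1,2] "with" : N
    [2,8] PP\N   >
      [2,7] (PP\N)/S   <
        [2,6] N   <
          [2,3] "liked" : NP
          [3,6] N\NP   >
            [3,5] (N\NP)/NP   <
              [3,4] "clearly" : NP
              [4,5] "dog" : ((N\NP)/NP)\NP
            [5,6] "city" : NP
        [6,7] "on" : ((PP\N)/S)\N
      [7,8] "the" : S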